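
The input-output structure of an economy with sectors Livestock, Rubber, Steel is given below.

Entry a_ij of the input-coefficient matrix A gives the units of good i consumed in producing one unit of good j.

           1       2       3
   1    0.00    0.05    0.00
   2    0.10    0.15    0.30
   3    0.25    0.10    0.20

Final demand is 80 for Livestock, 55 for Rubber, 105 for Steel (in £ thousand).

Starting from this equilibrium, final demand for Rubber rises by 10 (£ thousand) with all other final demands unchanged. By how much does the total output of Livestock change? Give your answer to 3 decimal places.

Δx_1 = 0.623

I − A =
  [   1.00    -0.05     0.00]
  [  -0.10     0.85    -0.30]
  [  -0.25    -0.10     0.80]
Cofactors of I−A, C_ij = (−1)^(i+j)·(minor ij) (rows/columns in the sector order above):
  C_11 = (0.85)(0.80) − (-0.30)(-0.10) = 0.6500
  C_12 = −[(-0.10)(0.80) − (-0.30)(-0.25)] = 0.1550
  C_13 = (-0.10)(-0.10) − (0.85)(-0.25) = 0.2225
  C_21 = −[(-0.05)(0.80) − (0.00)(-0.10)] = 0.0400
  C_22 = (1.00)(0.80) − (0.00)(-0.25) = 0.8000
  C_23 = −[(1.00)(-0.10) − (-0.05)(-0.25)] = 0.1125
  C_31 = (-0.05)(-0.30) − (0.00)(0.85) = 0.0150
  C_32 = −[(1.00)(-0.30) − (0.00)(-0.10)] = 0.3000
  C_33 = (1.00)(0.85) − (-0.05)(-0.10) = 0.8450
det(I−A) = Σ_j (I−A)_1j·C_1j = (1.00)(0.6500) + (-0.05)(0.1550) + (0.00)(0.2225) = 0.64225
adj(I−A) = Cᵀ =
  [ 0.6500   0.0400   0.0150]
  [ 0.1550   0.8000   0.3000]
  [ 0.2225   0.1125   0.8450]
(I − A)⁻¹ = adj(I−A) / det(I−A) ≈
  [   1.0121     0.0623     0.0234]
  [   0.2413     1.2456     0.4671]
  [   0.3464     0.1752     1.3157]
Δx = (I − A)⁻¹ Δd with Δd having +10 in the Rubber component and 0 elsewhere.
So Δx_1 = L_12 · (+10), where L_12 = adj(I−A)_12 / det(I−A) = 0.0400 / 0.64225.
Δx_1 = 0.0400 × (+10) / 0.64225 = 0.40 / 0.64225 ≈ 0.623.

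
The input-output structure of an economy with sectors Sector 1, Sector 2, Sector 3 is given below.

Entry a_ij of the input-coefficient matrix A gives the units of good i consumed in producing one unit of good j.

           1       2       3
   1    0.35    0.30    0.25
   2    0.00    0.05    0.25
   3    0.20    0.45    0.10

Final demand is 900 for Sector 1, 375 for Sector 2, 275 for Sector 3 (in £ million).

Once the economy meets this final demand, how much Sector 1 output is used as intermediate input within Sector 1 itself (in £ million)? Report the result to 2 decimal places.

I − A =
  [   0.65    -0.30    -0.25]
  [   0.00     0.95    -0.25]
  [  -0.20    -0.45     0.90]
Cofactors of I−A, C_ij = (−1)^(i+j)·(minor ij) (rows/columns in the sector order above):
  C_11 = (0.95)(0.90) − (-0.25)(-0.45) = 0.7425
  C_12 = −[(0.00)(0.90) − (-0.25)(-0.20)] = 0.0500
  C_13 = (0.00)(-0.45) − (0.95)(-0.20) = 0.1900
  C_21 = −[(-0.30)(0.90) − (-0.25)(-0.45)] = 0.3825
  C_22 = (0.65)(0.90) − (-0.25)(-0.20) = 0.5350
  C_23 = −[(0.65)(-0.45) − (-0.30)(-0.20)] = 0.3525
  C_31 = (-0.30)(-0.25) − (-0.25)(0.95) = 0.3125
  C_32 = −[(0.65)(-0.25) − (-0.25)(0.00)] = 0.1625
  C_33 = (0.65)(0.95) − (-0.30)(0.00) = 0.6175
det(I−A) = Σ_j (I−A)_1j·C_1j = (0.65)(0.7425) + (-0.30)(0.0500) + (-0.25)(0.1900) = 0.420125
adj(I−A) = Cᵀ =
  [ 0.7425   0.3825   0.3125]
  [ 0.0500   0.5350   0.1625]
  [ 0.1900   0.3525   0.6175]
(I − A)⁻¹ = adj(I−A) / det(I−A) ≈
  [   1.7673     0.9104     0.7438]
  [   0.1190     1.2734     0.3868]
  [   0.4522     0.8390     1.4698]
First solve x = (I − A)⁻¹ d = adj(I−A)·d / det(I−A); in particular x_1 = (0.7425·900 + 0.3825·375 + 0.3125·275) / 0.420125 = 897.625 / 0.420125 ≈ 2136.5665.
Intermediate flow from 1 to 1: z_11 = a_11 · x_1 = 0.35 × 897.625 / 0.420125 = 314.16875 / 0.420125 ≈ 747.80.

z_11 = 747.80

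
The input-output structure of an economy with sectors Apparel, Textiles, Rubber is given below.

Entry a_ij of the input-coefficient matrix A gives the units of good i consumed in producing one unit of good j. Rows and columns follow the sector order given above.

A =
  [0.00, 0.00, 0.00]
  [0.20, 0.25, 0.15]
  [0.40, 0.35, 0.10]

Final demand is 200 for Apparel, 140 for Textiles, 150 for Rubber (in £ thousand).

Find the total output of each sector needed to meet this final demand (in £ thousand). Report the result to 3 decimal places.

x_A = 200.000, x_T = 315.663, x_R = 378.313

I − A =
  [   1.00     0.00     0.00]
  [  -0.20     0.75    -0.15]
  [  -0.40    -0.35     0.90]
Cofactors of I−A, C_ij = (−1)^(i+j)·(minor ij) (rows/columns in the sector order above):
  C_11 = (0.75)(0.90) − (-0.15)(-0.35) = 0.6225
  C_12 = −[(-0.20)(0.90) − (-0.15)(-0.40)] = 0.2400
  C_13 = (-0.20)(-0.35) − (0.75)(-0.40) = 0.3700
  C_21 = −[(0.00)(0.90) − (0.00)(-0.35)] = 0.0000
  C_22 = (1.00)(0.90) − (0.00)(-0.40) = 0.9000
  C_23 = −[(1.00)(-0.35) − (0.00)(-0.40)] = 0.3500
  C_31 = (0.00)(-0.15) − (0.00)(0.75) = 0.0000
  C_32 = −[(1.00)(-0.15) − (0.00)(-0.20)] = 0.1500
  C_33 = (1.00)(0.75) − (0.00)(-0.20) = 0.7500
det(I−A) = Σ_j (I−A)_1j·C_1j = (1.00)(0.6225) + (0.00)(0.2400) + (0.00)(0.3700) = 0.6225
adj(I−A) = Cᵀ =
  [ 0.6225   0.0000   0.0000]
  [ 0.2400   0.9000   0.1500]
  [ 0.3700   0.3500   0.7500]
(I − A)⁻¹ = adj(I−A) / det(I−A) ≈
  [   1.0000     0.0000     0.0000]
  [   0.3855     1.4458     0.2410]
  [   0.5944     0.5622     1.2048]
x = (I − A)⁻¹ d = adj(I−A)·d / det(I−A), with det(I−A) = 0.6225:
  x_A = (0.6225·200 + 0.0000·140 + 0.0000·150) / 0.6225 = 124.50 / 0.6225 = 200.000
  x_T = (0.2400·200 + 0.9000·140 + 0.1500·150) / 0.6225 = 196.50 / 0.6225 ≈ 315.663
  x_R = (0.3700·200 + 0.3500·140 + 0.7500·150) / 0.6225 = 235.50 / 0.6225 ≈ 378.313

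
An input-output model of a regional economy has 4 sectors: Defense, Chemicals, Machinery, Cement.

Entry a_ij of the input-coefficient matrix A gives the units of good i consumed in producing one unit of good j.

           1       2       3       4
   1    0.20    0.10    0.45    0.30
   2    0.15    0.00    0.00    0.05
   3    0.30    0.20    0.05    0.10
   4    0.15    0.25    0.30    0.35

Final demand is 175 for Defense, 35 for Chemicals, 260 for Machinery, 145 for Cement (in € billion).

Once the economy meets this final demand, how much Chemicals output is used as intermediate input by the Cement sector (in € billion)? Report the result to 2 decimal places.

I − A =
  [   0.80    -0.10    -0.45    -0.30]
  [  -0.15     1.00     0.00    -0.05]
  [  -0.30    -0.20     0.95    -0.10]
  [  -0.15    -0.25    -0.30     0.65]
Compute the cofactors C_ij = (−1)^(i+j)·(3×3 minor ij) of I−A; the adjugate is their transpose:
adj(I−A) = Cᵀ =
  [ 0.572625   0.217750   0.378375   0.339250]
  [ 0.099750   0.305750   0.072750   0.080750]
  [ 0.231000   0.158500   0.443250   0.187000]
  [ 0.277125   0.241000   0.319875   0.597250]
det(I−A) = Σ_j (I−A)_1j·C_1j = (0.80)(0.572625) + (-0.10)(0.099750) + (-0.45)(0.231000) + (-0.30)(0.277125) = 0.2610375
(I − A)⁻¹ = adj(I−A) / det(I−A) ≈
  [   2.1937     0.8342     1.4495     1.2996]
  [   0.3821     1.1713     0.2787     0.3093]
  [   0.8849     0.6072     1.6980     0.7164]
  [   1.0616     0.9232     1.2254     2.2880]
First solve x = (I − A)⁻¹ d = adj(I−A)·d / det(I−A); in particular x_4 = (0.277125·175 + 0.241000·35 + 0.319875·260 + 0.597250·145) / 0.2610375 = 226.700625 / 0.2610375 ≈ 868.4600.
Intermediate flow from 2 to 4: z_24 = a_24 · x_4 = 0.05 × 226.700625 / 0.2610375 = 11.33503125 / 0.2610375 ≈ 43.42.

z_24 = 43.42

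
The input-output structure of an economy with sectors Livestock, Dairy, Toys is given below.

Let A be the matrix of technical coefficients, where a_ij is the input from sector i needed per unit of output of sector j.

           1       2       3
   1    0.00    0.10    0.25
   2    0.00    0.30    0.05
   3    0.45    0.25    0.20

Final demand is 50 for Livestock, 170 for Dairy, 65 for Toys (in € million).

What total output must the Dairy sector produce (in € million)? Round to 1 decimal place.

I − A =
  [   1.00    -0.10    -0.25]
  [   0.00     0.70    -0.05]
  [  -0.45    -0.25     0.80]
Cofactors of I−A, C_ij = (−1)^(i+j)·(minor ij) (rows/columns in the sector order above):
  C_11 = (0.70)(0.80) − (-0.05)(-0.25) = 0.5475
  C_12 = −[(0.00)(0.80) − (-0.05)(-0.45)] = 0.0225
  C_13 = (0.00)(-0.25) − (0.70)(-0.45) = 0.3150
  C_21 = −[(-0.10)(0.80) − (-0.25)(-0.25)] = 0.1425
  C_22 = (1.00)(0.80) − (-0.25)(-0.45) = 0.6875
  C_23 = −[(1.00)(-0.25) − (-0.10)(-0.45)] = 0.2950
  C_31 = (-0.10)(-0.05) − (-0.25)(0.70) = 0.1800
  C_32 = −[(1.00)(-0.05) − (-0.25)(0.00)] = 0.0500
  C_33 = (1.00)(0.70) − (-0.10)(0.00) = 0.7000
det(I−A) = Σ_j (I−A)_1j·C_1j = (1.00)(0.5475) + (-0.10)(0.0225) + (-0.25)(0.3150) = 0.4665
adj(I−A) = Cᵀ =
  [ 0.5475   0.1425   0.1800]
  [ 0.0225   0.6875   0.0500]
  [ 0.3150   0.2950   0.7000]
(I − A)⁻¹ = adj(I−A) / det(I−A) ≈
  [   1.1736     0.3055     0.3859]
  [   0.0482     1.4737     0.1072]
  [   0.6752     0.6324     1.5005]
x = (I − A)⁻¹ d = adj(I−A)·d / det(I−A), with det(I−A) = 0.4665:
  x_1 = (0.5475·50 + 0.1425·170 + 0.1800·65) / 0.4665 = 63.30 / 0.4665 ≈ 135.7
  x_2 = (0.0225·50 + 0.6875·170 + 0.0500·65) / 0.4665 = 121.25 / 0.4665 ≈ 259.9
  x_3 = (0.3150·50 + 0.2950·170 + 0.7000·65) / 0.4665 = 111.40 / 0.4665 ≈ 238.8

x_2 = 259.9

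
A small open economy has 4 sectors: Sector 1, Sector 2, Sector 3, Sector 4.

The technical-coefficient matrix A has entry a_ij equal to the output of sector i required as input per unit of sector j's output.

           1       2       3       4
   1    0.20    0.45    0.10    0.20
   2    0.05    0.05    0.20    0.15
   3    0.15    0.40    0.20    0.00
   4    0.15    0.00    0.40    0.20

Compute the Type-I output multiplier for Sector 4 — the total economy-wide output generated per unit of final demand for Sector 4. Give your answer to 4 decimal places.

I − A =
  [   0.80    -0.45    -0.10    -0.20]
  [  -0.05     0.95    -0.20    -0.15]
  [  -0.15    -0.40     0.80     0.00]
  [  -0.15     0.00    -0.40     0.80]
Compute the cofactors C_ij = (−1)^(i+j)·(3×3 minor ij) of I−A; the adjugate is their transpose:
adj(I−A) = Cᵀ =
  [ 0.520000   0.352000   0.251000   0.196000]
  [ 0.083000   0.464000   0.180250   0.107750]
  [ 0.139000   0.298000   0.551375   0.090625]
  [ 0.167000   0.215000   0.322750   0.496250]
det(I−A) = Σ_j (I−A)_1j·C_1j = (0.80)(0.520000) + (-0.45)(0.083000) + (-0.10)(0.139000) + (-0.20)(0.167000) = 0.33135
(I − A)⁻¹ = adj(I−A) / det(I−A) ≈
  [   1.56934     1.06232     0.75751     0.59152]
  [   0.25049     1.40033     0.54399     0.32518]
  [   0.41950     0.89935     1.66403     0.27350]
  [   0.50400     0.64886     0.97405     1.49766]
The output multiplier for sector j is the column-j sum of the Leontief inverse (I − A)⁻¹ = adj(I−A) / det(I−A).
Column 4 of adj(I−A): (0.196000, 0.107750, 0.090625, 0.496250); det(I−A) = 0.33135.
m_4 = (0.196000 + 0.107750 + 0.090625 + 0.496250) / 0.33135 = 0.890625 / 0.33135 ≈ 2.6879.

m_4 = 2.6879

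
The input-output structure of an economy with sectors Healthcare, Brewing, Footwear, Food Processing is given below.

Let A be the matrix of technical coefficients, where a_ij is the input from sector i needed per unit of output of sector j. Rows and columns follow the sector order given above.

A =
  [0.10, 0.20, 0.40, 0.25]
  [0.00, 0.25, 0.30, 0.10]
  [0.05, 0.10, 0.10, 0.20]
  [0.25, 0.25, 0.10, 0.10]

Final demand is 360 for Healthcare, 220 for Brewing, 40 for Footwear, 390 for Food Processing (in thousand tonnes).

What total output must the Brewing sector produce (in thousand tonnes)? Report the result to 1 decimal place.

x_2 = 552.5

I − A =
  [   0.90    -0.20    -0.40    -0.25]
  [   0.00     0.75    -0.30    -0.10]
  [  -0.05    -0.10     0.90    -0.20]
  [  -0.25    -0.25    -0.10     0.90]
Compute the cofactors C_ij = (−1)^(i+j)·(3×3 minor ij) of I−A; the adjugate is their transpose:
adj(I−A) = Cᵀ =
  [ 0.527000   0.272750   0.353500   0.255250]
  [ 0.051500   0.615500   0.243250   0.136750]
  [ 0.072500   0.141875   0.533125   0.154375]
  [ 0.168750   0.262500   0.225000   0.562500]
det(I−A) = Σ_j (I−A)_1j·C_1j = (0.90)(0.527000) + (-0.20)(0.051500) + (-0.40)(0.072500) + (-0.25)(0.168750) = 0.3928125
(I − A)⁻¹ = adj(I−A) / det(I−A) ≈
  [   1.3416     0.6944     0.8999     0.6498]
  [   0.1311     1.5669     0.6193     0.3481]
  [   0.1846     0.3612     1.3572     0.3930]
  [   0.4296     0.6683     0.5728     1.4320]
x = (I − A)⁻¹ d = adj(I−A)·d / det(I−A), with det(I−A) = 0.3928125:
  x_1 = (0.527000·360 + 0.272750·220 + 0.353500·40 + 0.255250·390) / 0.3928125 = 363.4125 / 0.3928125 ≈ 925.2
  x_2 = (0.051500·360 + 0.615500·220 + 0.243250·40 + 0.136750·390) / 0.3928125 = 217.0125 / 0.3928125 ≈ 552.5
  x_3 = (0.072500·360 + 0.141875·220 + 0.533125·40 + 0.154375·390) / 0.3928125 = 138.84375 / 0.3928125 ≈ 353.5
  x_4 = (0.168750·360 + 0.262500·220 + 0.225000·40 + 0.562500·390) / 0.3928125 = 346.875 / 0.3928125 ≈ 883.1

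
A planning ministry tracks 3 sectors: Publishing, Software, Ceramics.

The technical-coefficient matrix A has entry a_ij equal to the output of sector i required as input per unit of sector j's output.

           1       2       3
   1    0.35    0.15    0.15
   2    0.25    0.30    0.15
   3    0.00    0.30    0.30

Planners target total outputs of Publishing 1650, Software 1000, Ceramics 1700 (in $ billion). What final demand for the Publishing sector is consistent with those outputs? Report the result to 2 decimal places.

d_1 = 667.50

I − A =
  [   0.65    -0.15    -0.15]
  [  -0.25     0.70    -0.15]
  [   0.00    -0.30     0.70]
d = (I − A) x:
  d_1 = (+0.65)·1650 + (-0.15)·1000 + (-0.15)·1700 = 667.50
  d_2 = (-0.25)·1650 + (+0.70)·1000 + (-0.15)·1700 = 32.50
  d_3 = (+0.00)·1650 + (-0.30)·1000 + (+0.70)·1700 = 890.00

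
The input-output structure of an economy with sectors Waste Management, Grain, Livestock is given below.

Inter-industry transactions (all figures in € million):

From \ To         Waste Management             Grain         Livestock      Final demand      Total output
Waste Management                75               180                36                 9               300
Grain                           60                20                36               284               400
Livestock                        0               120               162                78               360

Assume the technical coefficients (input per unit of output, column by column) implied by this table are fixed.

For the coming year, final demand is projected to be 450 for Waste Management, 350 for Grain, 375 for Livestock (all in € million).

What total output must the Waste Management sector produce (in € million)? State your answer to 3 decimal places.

Technical coefficients a_ij = z_ij / X_j:
  a_WW = 75/300 = 0.25, a_GW = 60/300 = 0.20, a_LW = 0/300 = 0.00
  a_WG = 180/400 = 0.45, a_GG = 20/400 = 0.05, a_LG = 120/400 = 0.30
  a_WL = 36/360 = 0.10, a_GL = 36/360 = 0.10, a_LL = 162/360 = 0.45
I − A =
  [   0.75    -0.45    -0.10]
  [  -0.20     0.95    -0.10]
  [   0.00    -0.30     0.55]
Cofactors of I−A, C_ij = (−1)^(i+j)·(minor ij) (rows/columns in the sector order above):
  C_11 = (0.95)(0.55) − (-0.10)(-0.30) = 0.4925
  C_12 = −[(-0.20)(0.55) − (-0.10)(0.00)] = 0.1100
  C_13 = (-0.20)(-0.30) − (0.95)(0.00) = 0.0600
  C_21 = −[(-0.45)(0.55) − (-0.10)(-0.30)] = 0.2775
  C_22 = (0.75)(0.55) − (-0.10)(0.00) = 0.4125
  C_23 = −[(0.75)(-0.30) − (-0.45)(0.00)] = 0.2250
  C_31 = (-0.45)(-0.10) − (-0.10)(0.95) = 0.1400
  C_32 = −[(0.75)(-0.10) − (-0.10)(-0.20)] = 0.0950
  C_33 = (0.75)(0.95) − (-0.45)(-0.20) = 0.6225
det(I−A) = Σ_j (I−A)_1j·C_1j = (0.75)(0.4925) + (-0.45)(0.1100) + (-0.10)(0.0600) = 0.313875
adj(I−A) = Cᵀ =
  [ 0.4925   0.2775   0.1400]
  [ 0.1100   0.4125   0.0950]
  [ 0.0600   0.2250   0.6225]
(I − A)⁻¹ = adj(I−A) / det(I−A) ≈
  [   1.5691     0.8841     0.4460]
  [   0.3505     1.3142     0.3027]
  [   0.1912     0.7168     1.9833]
x = (I − A)⁻¹ d = adj(I−A)·d / det(I−A), with det(I−A) = 0.313875:
  x_W = (0.4925·450 + 0.2775·350 + 0.1400·375) / 0.313875 = 371.25 / 0.313875 ≈ 1182.796
  x_G = (0.1100·450 + 0.4125·350 + 0.0950·375) / 0.313875 = 229.50 / 0.313875 ≈ 731.183
  x_L = (0.0600·450 + 0.2250·350 + 0.6225·375) / 0.313875 = 339.1875 / 0.313875 ≈ 1080.645

x_W = 1182.796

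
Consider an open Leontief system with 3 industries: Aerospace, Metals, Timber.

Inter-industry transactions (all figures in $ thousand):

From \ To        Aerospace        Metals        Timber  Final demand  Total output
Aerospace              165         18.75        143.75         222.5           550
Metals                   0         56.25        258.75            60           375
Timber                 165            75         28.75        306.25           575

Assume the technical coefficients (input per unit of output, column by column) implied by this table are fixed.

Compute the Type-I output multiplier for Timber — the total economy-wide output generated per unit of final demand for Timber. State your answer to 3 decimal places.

m_3 = 2.652

Technical coefficients a_ij = z_ij / X_j:
  a_11 = 165/550 = 0.30, a_21 = 0/550 = 0.00, a_31 = 165/550 = 0.30
  a_12 = 18.75/375 = 0.05, a_22 = 56.25/375 = 0.15, a_32 = 75/375 = 0.20
  a_13 = 143.75/575 = 0.25, a_23 = 258.75/575 = 0.45, a_33 = 28.75/575 = 0.05
I − A =
  [   0.70    -0.05    -0.25]
  [   0.00     0.85    -0.45]
  [  -0.30    -0.20     0.95]
Cofactors of I−A, C_ij = (−1)^(i+j)·(minor ij) (rows/columns in the sector order above):
  C_11 = (0.85)(0.95) − (-0.45)(-0.20) = 0.7175
  C_12 = −[(0.00)(0.95) − (-0.45)(-0.30)] = 0.1350
  C_13 = (0.00)(-0.20) − (0.85)(-0.30) = 0.2550
  C_21 = −[(-0.05)(0.95) − (-0.25)(-0.20)] = 0.0975
  C_22 = (0.70)(0.95) − (-0.25)(-0.30) = 0.5900
  C_23 = −[(0.70)(-0.20) − (-0.05)(-0.30)] = 0.1550
  C_31 = (-0.05)(-0.45) − (-0.25)(0.85) = 0.2350
  C_32 = −[(0.70)(-0.45) − (-0.25)(0.00)] = 0.3150
  C_33 = (0.70)(0.85) − (-0.05)(0.00) = 0.5950
det(I−A) = Σ_j (I−A)_1j·C_1j = (0.70)(0.7175) + (-0.05)(0.1350) + (-0.25)(0.2550) = 0.43175
adj(I−A) = Cᵀ =
  [ 0.7175   0.0975   0.2350]
  [ 0.1350   0.5900   0.3150]
  [ 0.2550   0.1550   0.5950]
(I − A)⁻¹ = adj(I−A) / det(I−A) ≈
  [   1.6618     0.2258     0.5443]
  [   0.3127     1.3665     0.7296]
  [   0.5906     0.3590     1.3781]
The output multiplier for sector j is the column-j sum of the Leontief inverse (I − A)⁻¹ = adj(I−A) / det(I−A).
Column 3 of adj(I−A): (0.2350, 0.3150, 0.5950); det(I−A) = 0.43175.
m_3 = (0.2350 + 0.3150 + 0.5950) / 0.43175 = 1.145 / 0.43175 ≈ 2.652.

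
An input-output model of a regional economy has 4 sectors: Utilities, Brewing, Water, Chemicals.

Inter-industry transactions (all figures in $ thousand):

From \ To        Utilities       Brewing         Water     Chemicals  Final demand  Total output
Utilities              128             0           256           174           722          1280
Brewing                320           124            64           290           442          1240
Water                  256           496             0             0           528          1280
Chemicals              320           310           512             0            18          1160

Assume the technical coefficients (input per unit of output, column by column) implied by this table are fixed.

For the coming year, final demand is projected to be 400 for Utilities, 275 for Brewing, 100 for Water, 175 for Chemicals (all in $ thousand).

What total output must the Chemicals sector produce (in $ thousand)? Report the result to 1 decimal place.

Technical coefficients a_ij = z_ij / X_j:
  a_UU = 128/1280 = 0.10, a_BU = 320/1280 = 0.25, a_WU = 256/1280 = 0.20, a_CU = 320/1280 = 0.25
  a_UB = 0/1240 = 0.00, a_BB = 124/1240 = 0.10, a_WB = 496/1240 = 0.40, a_CB = 310/1240 = 0.25
  a_UW = 256/1280 = 0.20, a_BW = 64/1280 = 0.05, a_WW = 0/1280 = 0.00, a_CW = 512/1280 = 0.40
  a_UC = 174/1160 = 0.15, a_BC = 290/1160 = 0.25, a_WC = 0/1160 = 0.00, a_CC = 0/1160 = 0.00
I − A =
  [   0.90     0.00    -0.20    -0.15]
  [  -0.25     0.90    -0.05    -0.25]
  [  -0.20    -0.40     1.00     0.00]
  [  -0.25    -0.25    -0.40     1.00]
Compute the cofactors C_ij = (−1)^(i+j)·(3×3 minor ij) of I−A; the adjugate is their transpose:
adj(I−A) = Cᵀ =
  [ 0.777500   0.141500   0.223375   0.152000]
  [ 0.342500   0.810500   0.210625   0.254000]
  [ 0.292500   0.352500   0.710625   0.132000]
  [ 0.397000   0.379000   0.392750   0.736000]
det(I−A) = Σ_j (I−A)_1j·C_1j = (0.90)(0.777500) + (0.00)(0.342500) + (-0.20)(0.292500) + (-0.15)(0.397000) = 0.5817
(I − A)⁻¹ = adj(I−A) / det(I−A) ≈
  [   1.3366     0.2433     0.3840     0.2613]
  [   0.5888     1.3933     0.3621     0.4367]
  [   0.5028     0.6060     1.2216     0.2269]
  [   0.6825     0.6515     0.6752     1.2653]
x = (I − A)⁻¹ d = adj(I−A)·d / det(I−A), with det(I−A) = 0.5817:
  x_U = (0.777500·400 + 0.141500·275 + 0.223375·100 + 0.152000·175) / 0.5817 = 398.85 / 0.5817 ≈ 685.7
  x_B = (0.342500·400 + 0.810500·275 + 0.210625·100 + 0.254000·175) / 0.5817 = 425.40 / 0.5817 ≈ 731.3
  x_W = (0.292500·400 + 0.352500·275 + 0.710625·100 + 0.132000·175) / 0.5817 = 308.10 / 0.5817 ≈ 529.7
  x_C = (0.397000·400 + 0.379000·275 + 0.392750·100 + 0.736000·175) / 0.5817 = 431.10 / 0.5817 ≈ 741.1

x_C = 741.1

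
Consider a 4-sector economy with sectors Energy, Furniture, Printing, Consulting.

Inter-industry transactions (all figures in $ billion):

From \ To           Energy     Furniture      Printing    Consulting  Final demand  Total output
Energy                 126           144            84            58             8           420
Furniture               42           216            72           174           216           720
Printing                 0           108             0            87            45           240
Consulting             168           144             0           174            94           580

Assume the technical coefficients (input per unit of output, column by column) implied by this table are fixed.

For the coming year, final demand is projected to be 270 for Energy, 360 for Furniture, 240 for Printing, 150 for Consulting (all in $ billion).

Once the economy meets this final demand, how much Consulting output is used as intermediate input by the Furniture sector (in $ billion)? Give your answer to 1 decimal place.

Technical coefficients a_ij = z_ij / X_j:
  a_11 = 126/420 = 0.30, a_21 = 42/420 = 0.10, a_31 = 0/420 = 0.00, a_41 = 168/420 = 0.40
  a_12 = 144/720 = 0.20, a_22 = 216/720 = 0.30, a_32 = 108/720 = 0.15, a_42 = 144/720 = 0.20
  a_13 = 84/240 = 0.35, a_23 = 72/240 = 0.30, a_33 = 0/240 = 0.00, a_43 = 0/240 = 0.00
  a_14 = 58/580 = 0.10, a_24 = 174/580 = 0.30, a_34 = 87/580 = 0.15, a_44 = 174/580 = 0.30
I − A =
  [   0.70    -0.20    -0.35    -0.10]
  [  -0.10     0.70    -0.30    -0.30]
  [   0.00    -0.15     1.00    -0.15]
  [  -0.40    -0.20     0.00     0.70]
Compute the cofactors C_ij = (−1)^(i+j)·(3×3 minor ij) of I−A; the adjugate is their transpose:
adj(I−A) = Cᵀ =
  [ 0.38950   0.20725   0.19850   0.18700]
  [ 0.20800   0.42900   0.20150   0.25675]
  [ 0.07350   0.10050   0.23300   0.10350]
  [ 0.28200   0.24100   0.17100   0.43325]
det(I−A) = Σ_j (I−A)_1j·C_1j = (0.70)(0.38950) + (-0.20)(0.20800) + (-0.35)(0.07350) + (-0.10)(0.28200) = 0.177125
(I − A)⁻¹ = adj(I−A) / det(I−A) ≈
  [   2.1990     1.1701     1.1207     1.0558]
  [   1.1743     2.4220     1.1376     1.4495]
  [   0.4150     0.5674     1.3155     0.5843]
  [   1.5921     1.3606     0.9654     2.4460]
First solve x = (I − A)⁻¹ d = adj(I−A)·d / det(I−A); in particular x_2 = (0.20800·270 + 0.42900·360 + 0.20150·240 + 0.25675·150) / 0.177125 = 297.4725 / 0.177125 ≈ 1679.450.
Intermediate flow from 4 to 2: z_42 = a_42 · x_2 = 0.20 × 297.4725 / 0.177125 = 59.4945 / 0.177125 ≈ 335.9.

z_42 = 335.9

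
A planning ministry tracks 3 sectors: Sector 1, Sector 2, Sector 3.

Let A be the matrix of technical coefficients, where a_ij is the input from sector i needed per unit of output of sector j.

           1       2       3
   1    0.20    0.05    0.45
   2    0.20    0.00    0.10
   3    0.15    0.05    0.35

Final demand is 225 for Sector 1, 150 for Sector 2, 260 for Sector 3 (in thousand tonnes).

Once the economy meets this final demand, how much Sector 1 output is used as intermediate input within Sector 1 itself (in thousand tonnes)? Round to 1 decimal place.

I − A =
  [   0.80    -0.05    -0.45]
  [  -0.20     1.00    -0.10]
  [  -0.15    -0.05     0.65]
Cofactors of I−A, C_ij = (−1)^(i+j)·(minor ij) (rows/columns in the sector order above):
  C_11 = (1.00)(0.65) − (-0.10)(-0.05) = 0.6450
  C_12 = −[(-0.20)(0.65) − (-0.10)(-0.15)] = 0.1450
  C_13 = (-0.20)(-0.05) − (1.00)(-0.15) = 0.1600
  C_21 = −[(-0.05)(0.65) − (-0.45)(-0.05)] = 0.0550
  C_22 = (0.80)(0.65) − (-0.45)(-0.15) = 0.4525
  C_23 = −[(0.80)(-0.05) − (-0.05)(-0.15)] = 0.0475
  C_31 = (-0.05)(-0.10) − (-0.45)(1.00) = 0.4550
  C_32 = −[(0.80)(-0.10) − (-0.45)(-0.20)] = 0.1700
  C_33 = (0.80)(1.00) − (-0.05)(-0.20) = 0.7900
det(I−A) = Σ_j (I−A)_1j·C_1j = (0.80)(0.6450) + (-0.05)(0.1450) + (-0.45)(0.1600) = 0.43675
adj(I−A) = Cᵀ =
  [ 0.6450   0.0550   0.4550]
  [ 0.1450   0.4525   0.1700]
  [ 0.1600   0.0475   0.7900]
(I − A)⁻¹ = adj(I−A) / det(I−A) ≈
  [   1.4768     0.1259     1.0418]
  [   0.3320     1.0361     0.3892]
  [   0.3663     0.1088     1.8088]
First solve x = (I − A)⁻¹ d = adj(I−A)·d / det(I−A); in particular x_1 = (0.6450·225 + 0.0550·150 + 0.4550·260) / 0.43675 = 271.675 / 0.43675 ≈ 622.038.
Intermediate flow from 1 to 1: z_11 = a_11 · x_1 = 0.20 × 271.675 / 0.43675 = 54.335 / 0.43675 ≈ 124.4.

z_11 = 124.4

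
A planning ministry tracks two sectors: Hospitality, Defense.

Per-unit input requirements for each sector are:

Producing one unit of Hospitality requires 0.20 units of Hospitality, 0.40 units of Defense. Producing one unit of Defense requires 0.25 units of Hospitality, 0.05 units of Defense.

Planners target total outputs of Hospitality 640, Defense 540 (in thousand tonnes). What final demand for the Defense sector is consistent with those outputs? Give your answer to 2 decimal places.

d_2 = 257.00

I − A =
  [   0.80    -0.25]
  [  -0.40     0.95]
d = (I − A) x:
  d_1 = (+0.80)·640 + (-0.25)·540 = 377.00
  d_2 = (-0.40)·640 + (+0.95)·540 = 257.00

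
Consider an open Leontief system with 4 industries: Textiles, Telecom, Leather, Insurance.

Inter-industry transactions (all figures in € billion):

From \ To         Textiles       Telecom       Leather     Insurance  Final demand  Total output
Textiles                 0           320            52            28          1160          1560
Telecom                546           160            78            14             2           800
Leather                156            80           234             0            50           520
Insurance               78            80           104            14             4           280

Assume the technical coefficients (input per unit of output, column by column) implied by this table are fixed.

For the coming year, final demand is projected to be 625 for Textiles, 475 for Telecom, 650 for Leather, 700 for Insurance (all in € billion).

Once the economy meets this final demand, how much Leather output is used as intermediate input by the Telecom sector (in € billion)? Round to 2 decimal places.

z_32 = 173.21

Technical coefficients a_ij = z_ij / X_j:
  a_11 = 0/1560 = 0.00, a_21 = 546/1560 = 0.35, a_31 = 156/1560 = 0.10, a_41 = 78/1560 = 0.05
  a_12 = 320/800 = 0.40, a_22 = 160/800 = 0.20, a_32 = 80/800 = 0.10, a_42 = 80/800 = 0.10
  a_13 = 52/520 = 0.10, a_23 = 78/520 = 0.15, a_33 = 234/520 = 0.45, a_43 = 104/520 = 0.20
  a_14 = 28/280 = 0.10, a_24 = 14/280 = 0.05, a_34 = 0/280 = 0.00, a_44 = 14/280 = 0.05
I − A =
  [   1.00    -0.40    -0.10    -0.10]
  [  -0.35     0.80    -0.15    -0.05]
  [  -0.10    -0.10     0.55     0.00]
  [  -0.05    -0.10    -0.20     0.95]
Compute the cofactors C_ij = (−1)^(i+j)·(3×3 minor ij) of I−A; the adjugate is their transpose:
adj(I−A) = Cᵀ =
  [ 0.40000   0.22600   0.15400   0.05400]
  [ 0.19950   0.50825   0.19225   0.04775]
  [ 0.10900   0.13350   0.61350   0.01850]
  [ 0.06500   0.09350   0.15750   0.33050]
det(I−A) = Σ_j (I−A)_1j·C_1j = (1.00)(0.40000) + (-0.40)(0.19950) + (-0.10)(0.10900) + (-0.10)(0.06500) = 0.3028
(I − A)⁻¹ = adj(I−A) / det(I−A) ≈
  [   1.3210     0.7464     0.5086     0.1783]
  [   0.6589     1.6785     0.6349     0.1577]
  [   0.3600     0.4409     2.0261     0.0611]
  [   0.2147     0.3088     0.5201     1.0915]
First solve x = (I − A)⁻¹ d = adj(I−A)·d / det(I−A); in particular x_2 = (0.19950·625 + 0.50825·475 + 0.19225·650 + 0.04775·700) / 0.3028 = 524.49375 / 0.3028 ≈ 1732.1458.
Intermediate flow from 3 to 2: z_32 = a_32 · x_2 = 0.10 × 524.49375 / 0.3028 = 52.449375 / 0.3028 ≈ 173.21.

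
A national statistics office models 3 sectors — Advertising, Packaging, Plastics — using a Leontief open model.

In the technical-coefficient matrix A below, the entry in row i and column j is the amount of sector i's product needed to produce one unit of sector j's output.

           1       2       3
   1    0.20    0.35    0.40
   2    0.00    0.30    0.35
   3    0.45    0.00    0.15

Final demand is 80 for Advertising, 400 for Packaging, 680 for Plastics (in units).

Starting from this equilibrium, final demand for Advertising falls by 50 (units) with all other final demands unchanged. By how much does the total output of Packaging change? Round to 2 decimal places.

Δx_2 = -26.71

I − A =
  [   0.80    -0.35    -0.40]
  [   0.00     0.70    -0.35]
  [  -0.45     0.00     0.85]
Cofactors of I−A, C_ij = (−1)^(i+j)·(minor ij) (rows/columns in the sector order above):
  C_11 = (0.70)(0.85) − (-0.35)(0.00) = 0.5950
  C_12 = −[(0.00)(0.85) − (-0.35)(-0.45)] = 0.1575
  C_13 = (0.00)(0.00) − (0.70)(-0.45) = 0.3150
  C_21 = −[(-0.35)(0.85) − (-0.40)(0.00)] = 0.2975
  C_22 = (0.80)(0.85) − (-0.40)(-0.45) = 0.5000
  C_23 = −[(0.80)(0.00) − (-0.35)(-0.45)] = 0.1575
  C_31 = (-0.35)(-0.35) − (-0.40)(0.70) = 0.4025
  C_32 = −[(0.80)(-0.35) − (-0.40)(0.00)] = 0.2800
  C_33 = (0.80)(0.70) − (-0.35)(0.00) = 0.5600
det(I−A) = Σ_j (I−A)_1j·C_1j = (0.80)(0.5950) + (-0.35)(0.1575) + (-0.40)(0.3150) = 0.294875
adj(I−A) = Cᵀ =
  [ 0.5950   0.2975   0.4025]
  [ 0.1575   0.5000   0.2800]
  [ 0.3150   0.1575   0.5600]
(I − A)⁻¹ = adj(I−A) / det(I−A) ≈
  [   2.0178     1.0089     1.3650]
  [   0.5341     1.6956     0.9496]
  [   1.0682     0.5341     1.8991]
Δx = (I − A)⁻¹ Δd with Δd having -50 in the Advertising component and 0 elsewhere.
So Δx_2 = L_21 · (-50), where L_21 = adj(I−A)_21 / det(I−A) = 0.1575 / 0.294875.
Δx_2 = 0.1575 × (-50) / 0.294875 = -7.875 / 0.294875 ≈ -26.71.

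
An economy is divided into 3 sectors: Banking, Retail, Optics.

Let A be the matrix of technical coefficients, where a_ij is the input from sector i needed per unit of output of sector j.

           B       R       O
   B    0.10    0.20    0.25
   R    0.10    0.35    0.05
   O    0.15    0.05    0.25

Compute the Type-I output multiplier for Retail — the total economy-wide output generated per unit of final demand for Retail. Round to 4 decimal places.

I − A =
  [   0.90    -0.20    -0.25]
  [  -0.10     0.65    -0.05]
  [  -0.15    -0.05     0.75]
Cofactors of I−A, C_ij = (−1)^(i+j)·(minor ij) (rows/columns in the sector order above):
  C_11 = (0.65)(0.75) − (-0.05)(-0.05) = 0.4850
  C_12 = −[(-0.10)(0.75) − (-0.05)(-0.15)] = 0.0825
  C_13 = (-0.10)(-0.05) − (0.65)(-0.15) = 0.1025
  C_21 = −[(-0.20)(0.75) − (-0.25)(-0.05)] = 0.1625
  C_22 = (0.90)(0.75) − (-0.25)(-0.15) = 0.6375
  C_23 = −[(0.90)(-0.05) − (-0.20)(-0.15)] = 0.0750
  C_31 = (-0.20)(-0.05) − (-0.25)(0.65) = 0.1725
  C_32 = −[(0.90)(-0.05) − (-0.25)(-0.10)] = 0.0700
  C_33 = (0.90)(0.65) − (-0.20)(-0.10) = 0.5650
det(I−A) = Σ_j (I−A)_1j·C_1j = (0.90)(0.4850) + (-0.20)(0.0825) + (-0.25)(0.1025) = 0.394375
adj(I−A) = Cᵀ =
  [ 0.4850   0.1625   0.1725]
  [ 0.0825   0.6375   0.0700]
  [ 0.1025   0.0750   0.5650]
(I − A)⁻¹ = adj(I−A) / det(I−A) ≈
  [   1.22979     0.41204     0.43740]
  [   0.20919     1.61648     0.17750]
  [   0.25990     0.19017     1.43265]
The output multiplier for sector j is the column-j sum of the Leontief inverse (I − A)⁻¹ = adj(I−A) / det(I−A).
Column R of adj(I−A): (0.1625, 0.6375, 0.0750); det(I−A) = 0.394375.
m_R = (0.1625 + 0.6375 + 0.0750) / 0.394375 = 0.875 / 0.394375 ≈ 2.2187.

m_R = 2.2187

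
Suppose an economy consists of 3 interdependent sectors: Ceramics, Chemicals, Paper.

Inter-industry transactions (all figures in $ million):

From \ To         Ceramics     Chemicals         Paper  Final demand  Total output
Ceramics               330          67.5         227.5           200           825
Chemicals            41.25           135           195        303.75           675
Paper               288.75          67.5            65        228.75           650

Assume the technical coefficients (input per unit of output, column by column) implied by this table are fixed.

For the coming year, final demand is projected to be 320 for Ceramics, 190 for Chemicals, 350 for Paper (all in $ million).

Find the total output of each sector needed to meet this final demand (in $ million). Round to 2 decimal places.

Technical coefficients a_ij = z_ij / X_j:
  a_11 = 330/825 = 0.40, a_21 = 41.25/825 = 0.05, a_31 = 288.75/825 = 0.35
  a_12 = 67.5/675 = 0.10, a_22 = 135/675 = 0.20, a_32 = 67.5/675 = 0.10
  a_13 = 227.5/650 = 0.35, a_23 = 195/650 = 0.30, a_33 = 65/650 = 0.10
I − A =
  [   0.60    -0.10    -0.35]
  [  -0.05     0.80    -0.30]
  [  -0.35    -0.10     0.90]
Cofactors of I−A, C_ij = (−1)^(i+j)·(minor ij) (rows/columns in the sector order above):
  C_11 = (0.80)(0.90) − (-0.30)(-0.10) = 0.6900
  C_12 = −[(-0.05)(0.90) − (-0.30)(-0.35)] = 0.1500
  C_13 = (-0.05)(-0.10) − (0.80)(-0.35) = 0.2850
  C_21 = −[(-0.10)(0.90) − (-0.35)(-0.10)] = 0.1250
  C_22 = (0.60)(0.90) − (-0.35)(-0.35) = 0.4175
  C_23 = −[(0.60)(-0.10) − (-0.10)(-0.35)] = 0.0950
  C_31 = (-0.10)(-0.30) − (-0.35)(0.80) = 0.3100
  C_32 = −[(0.60)(-0.30) − (-0.35)(-0.05)] = 0.1975
  C_33 = (0.60)(0.80) − (-0.10)(-0.05) = 0.4750
det(I−A) = Σ_j (I−A)_1j·C_1j = (0.60)(0.6900) + (-0.10)(0.1500) + (-0.35)(0.2850) = 0.29925
adj(I−A) = Cᵀ =
  [ 0.6900   0.1250   0.3100]
  [ 0.1500   0.4175   0.1975]
  [ 0.2850   0.0950   0.4750]
(I − A)⁻¹ = adj(I−A) / det(I−A) ≈
  [   2.3058     0.4177     1.0359]
  [   0.5013     1.3952     0.6600]
  [   0.9524     0.3175     1.5873]
x = (I − A)⁻¹ d = adj(I−A)·d / det(I−A), with det(I−A) = 0.29925:
  x_1 = (0.6900·320 + 0.1250·190 + 0.3100·350) / 0.29925 = 353.05 / 0.29925 ≈ 1179.78
  x_2 = (0.1500·320 + 0.4175·190 + 0.1975·350) / 0.29925 = 196.45 / 0.29925 ≈ 656.47
  x_3 = (0.2850·320 + 0.0950·190 + 0.4750·350) / 0.29925 = 275.50 / 0.29925 ≈ 920.63

x_1 = 1179.78, x_2 = 656.47, x_3 = 920.63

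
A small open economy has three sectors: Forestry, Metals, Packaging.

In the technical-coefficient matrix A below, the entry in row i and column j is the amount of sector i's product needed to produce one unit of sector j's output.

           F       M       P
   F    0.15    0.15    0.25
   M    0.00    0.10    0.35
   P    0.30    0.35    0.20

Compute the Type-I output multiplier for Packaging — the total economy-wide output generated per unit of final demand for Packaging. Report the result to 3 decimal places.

I − A =
  [   0.85    -0.15    -0.25]
  [   0.00     0.90    -0.35]
  [  -0.30    -0.35     0.80]
Cofactors of I−A, C_ij = (−1)^(i+j)·(minor ij) (rows/columns in the sector order above):
  C_11 = (0.90)(0.80) − (-0.35)(-0.35) = 0.5975
  C_12 = −[(0.00)(0.80) − (-0.35)(-0.30)] = 0.1050
  C_13 = (0.00)(-0.35) − (0.90)(-0.30) = 0.2700
  C_21 = −[(-0.15)(0.80) − (-0.25)(-0.35)] = 0.2075
  C_22 = (0.85)(0.80) − (-0.25)(-0.30) = 0.6050
  C_23 = −[(0.85)(-0.35) − (-0.15)(-0.30)] = 0.3425
  C_31 = (-0.15)(-0.35) − (-0.25)(0.90) = 0.2775
  C_32 = −[(0.85)(-0.35) − (-0.25)(0.00)] = 0.2975
  C_33 = (0.85)(0.90) − (-0.15)(0.00) = 0.7650
det(I−A) = Σ_j (I−A)_1j·C_1j = (0.85)(0.5975) + (-0.15)(0.1050) + (-0.25)(0.2700) = 0.424625
adj(I−A) = Cᵀ =
  [ 0.5975   0.2075   0.2775]
  [ 0.1050   0.6050   0.2975]
  [ 0.2700   0.3425   0.7650]
(I − A)⁻¹ = adj(I−A) / det(I−A) ≈
  [   1.4071     0.4887     0.6535]
  [   0.2473     1.4248     0.7006]
  [   0.6359     0.8066     1.8016]
The output multiplier for sector j is the column-j sum of the Leontief inverse (I − A)⁻¹ = adj(I−A) / det(I−A).
Column P of adj(I−A): (0.2775, 0.2975, 0.7650); det(I−A) = 0.424625.
m_P = (0.2775 + 0.2975 + 0.7650) / 0.424625 = 1.34 / 0.424625 ≈ 3.156.

m_P = 3.156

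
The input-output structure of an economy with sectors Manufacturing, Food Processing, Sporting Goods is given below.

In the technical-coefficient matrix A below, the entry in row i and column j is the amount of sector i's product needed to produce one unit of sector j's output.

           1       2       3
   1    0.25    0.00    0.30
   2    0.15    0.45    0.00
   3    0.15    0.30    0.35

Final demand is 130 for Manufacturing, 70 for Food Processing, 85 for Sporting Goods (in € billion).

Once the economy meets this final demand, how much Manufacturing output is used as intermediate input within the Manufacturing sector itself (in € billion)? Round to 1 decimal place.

z_11 = 72.6

I − A =
  [   0.75     0.00    -0.30]
  [  -0.15     0.55     0.00]
  [  -0.15    -0.30     0.65]
Cofactors of I−A, C_ij = (−1)^(i+j)·(minor ij) (rows/columns in the sector order above):
  C_11 = (0.55)(0.65) − (0.00)(-0.30) = 0.3575
  C_12 = −[(-0.15)(0.65) − (0.00)(-0.15)] = 0.0975
  C_13 = (-0.15)(-0.30) − (0.55)(-0.15) = 0.1275
  C_21 = −[(0.00)(0.65) − (-0.30)(-0.30)] = 0.0900
  C_22 = (0.75)(0.65) − (-0.30)(-0.15) = 0.4425
  C_23 = −[(0.75)(-0.30) − (0.00)(-0.15)] = 0.2250
  C_31 = (0.00)(0.00) − (-0.30)(0.55) = 0.1650
  C_32 = −[(0.75)(0.00) − (-0.30)(-0.15)] = 0.0450
  C_33 = (0.75)(0.55) − (0.00)(-0.15) = 0.4125
det(I−A) = Σ_j (I−A)_1j·C_1j = (0.75)(0.3575) + (0.00)(0.0975) + (-0.30)(0.1275) = 0.229875
adj(I−A) = Cᵀ =
  [ 0.3575   0.0900   0.1650]
  [ 0.0975   0.4425   0.0450]
  [ 0.1275   0.2250   0.4125]
(I − A)⁻¹ = adj(I−A) / det(I−A) ≈
  [   1.5552     0.3915     0.7178]
  [   0.4241     1.9250     0.1958]
  [   0.5546     0.9788     1.7945]
First solve x = (I − A)⁻¹ d = adj(I−A)·d / det(I−A); in particular x_1 = (0.3575·130 + 0.0900·70 + 0.1650·85) / 0.229875 = 66.80 / 0.229875 ≈ 290.593.
Intermediate flow from 1 to 1: z_11 = a_11 · x_1 = 0.25 × 66.80 / 0.229875 = 16.70 / 0.229875 ≈ 72.6.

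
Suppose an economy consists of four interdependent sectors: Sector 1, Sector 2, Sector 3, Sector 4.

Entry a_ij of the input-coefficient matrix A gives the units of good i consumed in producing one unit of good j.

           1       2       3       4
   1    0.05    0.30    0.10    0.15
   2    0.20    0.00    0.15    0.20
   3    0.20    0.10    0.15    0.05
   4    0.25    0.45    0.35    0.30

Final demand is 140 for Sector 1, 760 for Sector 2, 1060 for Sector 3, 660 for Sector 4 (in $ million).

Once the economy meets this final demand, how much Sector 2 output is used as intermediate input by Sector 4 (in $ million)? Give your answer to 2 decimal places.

I − A =
  [   0.95    -0.30    -0.10    -0.15]
  [  -0.20     1.00    -0.15    -0.20]
  [  -0.20    -0.10     0.85    -0.05]
  [  -0.25    -0.45    -0.35     0.70]
Compute the cofactors C_ij = (−1)^(i+j)·(3×3 minor ij) of I−A; the adjugate is their transpose:
adj(I−A) = Cᵀ =
  [ 0.480125   0.245125   0.176125   0.185500]
  [ 0.194875   0.491000   0.190125   0.195625]
  [ 0.158000   0.143375   0.471500   0.108500]
  [ 0.375750   0.474875   0.420875   0.711250]
det(I−A) = Σ_j (I−A)_1j·C_1j = (0.95)(0.480125) + (-0.30)(0.194875) + (-0.10)(0.158000) + (-0.15)(0.375750) = 0.32549375
(I − A)⁻¹ = adj(I−A) / det(I−A) ≈
  [   1.4751     0.7531     0.5411     0.5699]
  [   0.5987     1.5085     0.5841     0.6010]
  [   0.4854     0.4405     1.4486     0.3333]
  [   1.1544     1.4589     1.2930     2.1851]
First solve x = (I − A)⁻¹ d = adj(I−A)·d / det(I−A); in particular x_4 = (0.375750·140 + 0.474875·760 + 0.420875·1060 + 0.711250·660) / 0.32549375 = 1329.0625 / 0.32549375 ≈ 4083.2197.
Intermediate flow from 2 to 4: z_24 = a_24 · x_4 = 0.20 × 1329.0625 / 0.32549375 = 265.8125 / 0.32549375 ≈ 816.64.

z_24 = 816.64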